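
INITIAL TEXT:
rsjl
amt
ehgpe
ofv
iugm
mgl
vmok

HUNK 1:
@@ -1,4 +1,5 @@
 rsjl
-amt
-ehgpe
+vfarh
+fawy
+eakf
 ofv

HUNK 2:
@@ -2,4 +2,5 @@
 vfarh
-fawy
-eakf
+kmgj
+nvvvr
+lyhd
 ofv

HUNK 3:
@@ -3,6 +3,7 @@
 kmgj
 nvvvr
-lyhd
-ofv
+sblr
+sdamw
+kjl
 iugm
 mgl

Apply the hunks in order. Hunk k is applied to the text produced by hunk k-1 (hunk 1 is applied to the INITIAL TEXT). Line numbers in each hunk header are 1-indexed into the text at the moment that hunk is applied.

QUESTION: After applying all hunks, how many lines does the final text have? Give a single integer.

Answer: 10

Derivation:
Hunk 1: at line 1 remove [amt,ehgpe] add [vfarh,fawy,eakf] -> 8 lines: rsjl vfarh fawy eakf ofv iugm mgl vmok
Hunk 2: at line 2 remove [fawy,eakf] add [kmgj,nvvvr,lyhd] -> 9 lines: rsjl vfarh kmgj nvvvr lyhd ofv iugm mgl vmok
Hunk 3: at line 3 remove [lyhd,ofv] add [sblr,sdamw,kjl] -> 10 lines: rsjl vfarh kmgj nvvvr sblr sdamw kjl iugm mgl vmok
Final line count: 10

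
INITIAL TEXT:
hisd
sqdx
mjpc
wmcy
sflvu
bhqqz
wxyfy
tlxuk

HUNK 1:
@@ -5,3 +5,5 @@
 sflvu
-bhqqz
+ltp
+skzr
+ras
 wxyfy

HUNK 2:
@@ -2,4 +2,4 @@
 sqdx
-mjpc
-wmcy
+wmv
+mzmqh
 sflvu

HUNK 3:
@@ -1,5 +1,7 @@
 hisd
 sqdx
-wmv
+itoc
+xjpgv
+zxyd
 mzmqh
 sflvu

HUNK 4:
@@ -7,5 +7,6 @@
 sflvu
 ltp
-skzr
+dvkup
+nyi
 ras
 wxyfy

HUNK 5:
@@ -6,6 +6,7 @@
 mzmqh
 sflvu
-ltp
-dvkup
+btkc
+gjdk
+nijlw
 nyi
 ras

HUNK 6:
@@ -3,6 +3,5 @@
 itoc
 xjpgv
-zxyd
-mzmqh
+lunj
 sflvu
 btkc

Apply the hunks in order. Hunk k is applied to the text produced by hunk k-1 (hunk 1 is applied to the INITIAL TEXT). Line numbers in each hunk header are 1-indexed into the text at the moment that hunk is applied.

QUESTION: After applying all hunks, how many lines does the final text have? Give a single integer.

Hunk 1: at line 5 remove [bhqqz] add [ltp,skzr,ras] -> 10 lines: hisd sqdx mjpc wmcy sflvu ltp skzr ras wxyfy tlxuk
Hunk 2: at line 2 remove [mjpc,wmcy] add [wmv,mzmqh] -> 10 lines: hisd sqdx wmv mzmqh sflvu ltp skzr ras wxyfy tlxuk
Hunk 3: at line 1 remove [wmv] add [itoc,xjpgv,zxyd] -> 12 lines: hisd sqdx itoc xjpgv zxyd mzmqh sflvu ltp skzr ras wxyfy tlxuk
Hunk 4: at line 7 remove [skzr] add [dvkup,nyi] -> 13 lines: hisd sqdx itoc xjpgv zxyd mzmqh sflvu ltp dvkup nyi ras wxyfy tlxuk
Hunk 5: at line 6 remove [ltp,dvkup] add [btkc,gjdk,nijlw] -> 14 lines: hisd sqdx itoc xjpgv zxyd mzmqh sflvu btkc gjdk nijlw nyi ras wxyfy tlxuk
Hunk 6: at line 3 remove [zxyd,mzmqh] add [lunj] -> 13 lines: hisd sqdx itoc xjpgv lunj sflvu btkc gjdk nijlw nyi ras wxyfy tlxuk
Final line count: 13

Answer: 13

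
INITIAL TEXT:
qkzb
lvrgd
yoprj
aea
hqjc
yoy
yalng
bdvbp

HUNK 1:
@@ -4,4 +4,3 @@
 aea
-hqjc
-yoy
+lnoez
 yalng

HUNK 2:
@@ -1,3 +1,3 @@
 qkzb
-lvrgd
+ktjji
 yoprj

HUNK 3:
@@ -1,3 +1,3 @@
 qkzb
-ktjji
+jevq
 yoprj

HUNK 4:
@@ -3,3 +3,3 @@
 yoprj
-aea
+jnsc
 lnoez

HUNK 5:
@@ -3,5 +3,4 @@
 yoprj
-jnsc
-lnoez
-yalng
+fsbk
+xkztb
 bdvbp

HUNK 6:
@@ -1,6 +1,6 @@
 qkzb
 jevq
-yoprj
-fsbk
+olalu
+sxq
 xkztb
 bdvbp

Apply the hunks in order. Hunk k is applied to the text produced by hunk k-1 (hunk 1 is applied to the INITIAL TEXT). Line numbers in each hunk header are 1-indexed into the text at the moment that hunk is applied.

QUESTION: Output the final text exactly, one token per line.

Answer: qkzb
jevq
olalu
sxq
xkztb
bdvbp

Derivation:
Hunk 1: at line 4 remove [hqjc,yoy] add [lnoez] -> 7 lines: qkzb lvrgd yoprj aea lnoez yalng bdvbp
Hunk 2: at line 1 remove [lvrgd] add [ktjji] -> 7 lines: qkzb ktjji yoprj aea lnoez yalng bdvbp
Hunk 3: at line 1 remove [ktjji] add [jevq] -> 7 lines: qkzb jevq yoprj aea lnoez yalng bdvbp
Hunk 4: at line 3 remove [aea] add [jnsc] -> 7 lines: qkzb jevq yoprj jnsc lnoez yalng bdvbp
Hunk 5: at line 3 remove [jnsc,lnoez,yalng] add [fsbk,xkztb] -> 6 lines: qkzb jevq yoprj fsbk xkztb bdvbp
Hunk 6: at line 1 remove [yoprj,fsbk] add [olalu,sxq] -> 6 lines: qkzb jevq olalu sxq xkztb bdvbp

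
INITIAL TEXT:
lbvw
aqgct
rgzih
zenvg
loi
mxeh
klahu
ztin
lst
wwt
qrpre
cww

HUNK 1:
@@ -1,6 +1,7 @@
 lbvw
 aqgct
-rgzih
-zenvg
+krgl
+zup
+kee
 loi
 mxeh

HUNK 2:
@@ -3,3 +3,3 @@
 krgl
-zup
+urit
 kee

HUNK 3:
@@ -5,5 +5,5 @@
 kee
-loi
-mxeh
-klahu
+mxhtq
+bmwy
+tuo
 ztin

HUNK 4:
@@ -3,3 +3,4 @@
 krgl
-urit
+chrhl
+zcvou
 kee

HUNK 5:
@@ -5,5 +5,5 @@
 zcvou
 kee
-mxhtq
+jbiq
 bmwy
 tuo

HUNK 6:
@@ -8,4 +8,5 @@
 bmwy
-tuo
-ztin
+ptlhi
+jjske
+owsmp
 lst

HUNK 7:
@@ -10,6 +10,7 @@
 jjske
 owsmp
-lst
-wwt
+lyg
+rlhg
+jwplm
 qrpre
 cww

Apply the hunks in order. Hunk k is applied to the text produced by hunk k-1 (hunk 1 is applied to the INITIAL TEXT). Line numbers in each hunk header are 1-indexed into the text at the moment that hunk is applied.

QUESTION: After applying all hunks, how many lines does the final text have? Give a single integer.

Hunk 1: at line 1 remove [rgzih,zenvg] add [krgl,zup,kee] -> 13 lines: lbvw aqgct krgl zup kee loi mxeh klahu ztin lst wwt qrpre cww
Hunk 2: at line 3 remove [zup] add [urit] -> 13 lines: lbvw aqgct krgl urit kee loi mxeh klahu ztin lst wwt qrpre cww
Hunk 3: at line 5 remove [loi,mxeh,klahu] add [mxhtq,bmwy,tuo] -> 13 lines: lbvw aqgct krgl urit kee mxhtq bmwy tuo ztin lst wwt qrpre cww
Hunk 4: at line 3 remove [urit] add [chrhl,zcvou] -> 14 lines: lbvw aqgct krgl chrhl zcvou kee mxhtq bmwy tuo ztin lst wwt qrpre cww
Hunk 5: at line 5 remove [mxhtq] add [jbiq] -> 14 lines: lbvw aqgct krgl chrhl zcvou kee jbiq bmwy tuo ztin lst wwt qrpre cww
Hunk 6: at line 8 remove [tuo,ztin] add [ptlhi,jjske,owsmp] -> 15 lines: lbvw aqgct krgl chrhl zcvou kee jbiq bmwy ptlhi jjske owsmp lst wwt qrpre cww
Hunk 7: at line 10 remove [lst,wwt] add [lyg,rlhg,jwplm] -> 16 lines: lbvw aqgct krgl chrhl zcvou kee jbiq bmwy ptlhi jjske owsmp lyg rlhg jwplm qrpre cww
Final line count: 16

Answer: 16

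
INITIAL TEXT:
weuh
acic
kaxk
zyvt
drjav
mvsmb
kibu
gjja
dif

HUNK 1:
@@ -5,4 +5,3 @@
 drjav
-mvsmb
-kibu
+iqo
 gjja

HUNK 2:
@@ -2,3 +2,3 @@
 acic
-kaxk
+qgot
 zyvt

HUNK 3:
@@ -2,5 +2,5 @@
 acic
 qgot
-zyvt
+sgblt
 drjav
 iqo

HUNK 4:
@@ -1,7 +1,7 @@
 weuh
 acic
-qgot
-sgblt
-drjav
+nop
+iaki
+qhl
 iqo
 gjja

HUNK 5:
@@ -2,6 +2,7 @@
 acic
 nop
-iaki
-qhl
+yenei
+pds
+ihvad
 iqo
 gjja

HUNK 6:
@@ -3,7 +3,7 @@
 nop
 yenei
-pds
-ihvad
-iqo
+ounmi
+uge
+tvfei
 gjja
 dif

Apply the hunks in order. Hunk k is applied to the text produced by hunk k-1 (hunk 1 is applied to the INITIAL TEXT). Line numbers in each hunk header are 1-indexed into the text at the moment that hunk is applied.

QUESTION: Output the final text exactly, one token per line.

Answer: weuh
acic
nop
yenei
ounmi
uge
tvfei
gjja
dif

Derivation:
Hunk 1: at line 5 remove [mvsmb,kibu] add [iqo] -> 8 lines: weuh acic kaxk zyvt drjav iqo gjja dif
Hunk 2: at line 2 remove [kaxk] add [qgot] -> 8 lines: weuh acic qgot zyvt drjav iqo gjja dif
Hunk 3: at line 2 remove [zyvt] add [sgblt] -> 8 lines: weuh acic qgot sgblt drjav iqo gjja dif
Hunk 4: at line 1 remove [qgot,sgblt,drjav] add [nop,iaki,qhl] -> 8 lines: weuh acic nop iaki qhl iqo gjja dif
Hunk 5: at line 2 remove [iaki,qhl] add [yenei,pds,ihvad] -> 9 lines: weuh acic nop yenei pds ihvad iqo gjja dif
Hunk 6: at line 3 remove [pds,ihvad,iqo] add [ounmi,uge,tvfei] -> 9 lines: weuh acic nop yenei ounmi uge tvfei gjja dif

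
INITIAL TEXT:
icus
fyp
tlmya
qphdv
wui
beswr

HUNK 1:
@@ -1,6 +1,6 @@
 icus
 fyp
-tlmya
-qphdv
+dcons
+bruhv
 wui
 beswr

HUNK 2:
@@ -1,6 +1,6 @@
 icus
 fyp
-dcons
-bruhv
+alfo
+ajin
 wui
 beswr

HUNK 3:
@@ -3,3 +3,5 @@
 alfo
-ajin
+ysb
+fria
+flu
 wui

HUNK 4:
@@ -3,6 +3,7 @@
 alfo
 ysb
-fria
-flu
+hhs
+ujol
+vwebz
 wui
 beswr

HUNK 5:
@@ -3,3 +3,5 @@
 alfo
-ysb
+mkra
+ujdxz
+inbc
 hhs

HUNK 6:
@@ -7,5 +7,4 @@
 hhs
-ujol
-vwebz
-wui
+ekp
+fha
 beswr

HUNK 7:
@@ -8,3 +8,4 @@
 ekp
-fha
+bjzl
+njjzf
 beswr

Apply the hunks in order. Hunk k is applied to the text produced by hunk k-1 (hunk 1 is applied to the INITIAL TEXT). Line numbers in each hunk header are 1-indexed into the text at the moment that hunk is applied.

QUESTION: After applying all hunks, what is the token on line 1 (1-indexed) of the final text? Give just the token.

Answer: icus

Derivation:
Hunk 1: at line 1 remove [tlmya,qphdv] add [dcons,bruhv] -> 6 lines: icus fyp dcons bruhv wui beswr
Hunk 2: at line 1 remove [dcons,bruhv] add [alfo,ajin] -> 6 lines: icus fyp alfo ajin wui beswr
Hunk 3: at line 3 remove [ajin] add [ysb,fria,flu] -> 8 lines: icus fyp alfo ysb fria flu wui beswr
Hunk 4: at line 3 remove [fria,flu] add [hhs,ujol,vwebz] -> 9 lines: icus fyp alfo ysb hhs ujol vwebz wui beswr
Hunk 5: at line 3 remove [ysb] add [mkra,ujdxz,inbc] -> 11 lines: icus fyp alfo mkra ujdxz inbc hhs ujol vwebz wui beswr
Hunk 6: at line 7 remove [ujol,vwebz,wui] add [ekp,fha] -> 10 lines: icus fyp alfo mkra ujdxz inbc hhs ekp fha beswr
Hunk 7: at line 8 remove [fha] add [bjzl,njjzf] -> 11 lines: icus fyp alfo mkra ujdxz inbc hhs ekp bjzl njjzf beswr
Final line 1: icus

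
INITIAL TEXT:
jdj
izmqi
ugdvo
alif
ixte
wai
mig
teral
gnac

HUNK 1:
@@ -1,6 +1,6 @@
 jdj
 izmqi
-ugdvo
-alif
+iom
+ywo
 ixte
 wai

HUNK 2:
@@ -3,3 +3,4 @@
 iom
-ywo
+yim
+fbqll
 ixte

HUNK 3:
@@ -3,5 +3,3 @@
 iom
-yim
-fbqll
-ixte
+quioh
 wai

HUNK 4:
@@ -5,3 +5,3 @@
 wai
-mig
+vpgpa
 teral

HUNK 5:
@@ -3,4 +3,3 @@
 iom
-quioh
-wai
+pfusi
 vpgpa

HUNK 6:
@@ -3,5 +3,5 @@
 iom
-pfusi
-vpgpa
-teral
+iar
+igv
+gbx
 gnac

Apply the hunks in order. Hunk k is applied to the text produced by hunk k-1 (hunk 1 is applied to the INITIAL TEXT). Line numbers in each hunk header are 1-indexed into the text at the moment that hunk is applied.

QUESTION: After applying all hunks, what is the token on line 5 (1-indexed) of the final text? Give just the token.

Hunk 1: at line 1 remove [ugdvo,alif] add [iom,ywo] -> 9 lines: jdj izmqi iom ywo ixte wai mig teral gnac
Hunk 2: at line 3 remove [ywo] add [yim,fbqll] -> 10 lines: jdj izmqi iom yim fbqll ixte wai mig teral gnac
Hunk 3: at line 3 remove [yim,fbqll,ixte] add [quioh] -> 8 lines: jdj izmqi iom quioh wai mig teral gnac
Hunk 4: at line 5 remove [mig] add [vpgpa] -> 8 lines: jdj izmqi iom quioh wai vpgpa teral gnac
Hunk 5: at line 3 remove [quioh,wai] add [pfusi] -> 7 lines: jdj izmqi iom pfusi vpgpa teral gnac
Hunk 6: at line 3 remove [pfusi,vpgpa,teral] add [iar,igv,gbx] -> 7 lines: jdj izmqi iom iar igv gbx gnac
Final line 5: igv

Answer: igv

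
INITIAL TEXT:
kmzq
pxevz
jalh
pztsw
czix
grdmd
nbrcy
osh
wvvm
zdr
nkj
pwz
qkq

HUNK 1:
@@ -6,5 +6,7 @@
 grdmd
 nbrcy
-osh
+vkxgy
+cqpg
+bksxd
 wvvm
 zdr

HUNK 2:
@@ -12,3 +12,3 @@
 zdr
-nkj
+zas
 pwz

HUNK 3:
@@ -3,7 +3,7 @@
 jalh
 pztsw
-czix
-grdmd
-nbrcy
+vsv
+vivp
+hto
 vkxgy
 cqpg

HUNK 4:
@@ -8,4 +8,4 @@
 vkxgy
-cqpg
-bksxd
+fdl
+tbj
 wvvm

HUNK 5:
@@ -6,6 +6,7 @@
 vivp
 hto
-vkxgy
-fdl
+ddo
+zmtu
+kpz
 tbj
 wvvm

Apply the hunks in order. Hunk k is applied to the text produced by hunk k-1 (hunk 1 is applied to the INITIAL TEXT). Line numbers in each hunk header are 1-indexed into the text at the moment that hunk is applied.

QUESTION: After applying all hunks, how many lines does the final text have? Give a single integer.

Hunk 1: at line 6 remove [osh] add [vkxgy,cqpg,bksxd] -> 15 lines: kmzq pxevz jalh pztsw czix grdmd nbrcy vkxgy cqpg bksxd wvvm zdr nkj pwz qkq
Hunk 2: at line 12 remove [nkj] add [zas] -> 15 lines: kmzq pxevz jalh pztsw czix grdmd nbrcy vkxgy cqpg bksxd wvvm zdr zas pwz qkq
Hunk 3: at line 3 remove [czix,grdmd,nbrcy] add [vsv,vivp,hto] -> 15 lines: kmzq pxevz jalh pztsw vsv vivp hto vkxgy cqpg bksxd wvvm zdr zas pwz qkq
Hunk 4: at line 8 remove [cqpg,bksxd] add [fdl,tbj] -> 15 lines: kmzq pxevz jalh pztsw vsv vivp hto vkxgy fdl tbj wvvm zdr zas pwz qkq
Hunk 5: at line 6 remove [vkxgy,fdl] add [ddo,zmtu,kpz] -> 16 lines: kmzq pxevz jalh pztsw vsv vivp hto ddo zmtu kpz tbj wvvm zdr zas pwz qkq
Final line count: 16

Answer: 16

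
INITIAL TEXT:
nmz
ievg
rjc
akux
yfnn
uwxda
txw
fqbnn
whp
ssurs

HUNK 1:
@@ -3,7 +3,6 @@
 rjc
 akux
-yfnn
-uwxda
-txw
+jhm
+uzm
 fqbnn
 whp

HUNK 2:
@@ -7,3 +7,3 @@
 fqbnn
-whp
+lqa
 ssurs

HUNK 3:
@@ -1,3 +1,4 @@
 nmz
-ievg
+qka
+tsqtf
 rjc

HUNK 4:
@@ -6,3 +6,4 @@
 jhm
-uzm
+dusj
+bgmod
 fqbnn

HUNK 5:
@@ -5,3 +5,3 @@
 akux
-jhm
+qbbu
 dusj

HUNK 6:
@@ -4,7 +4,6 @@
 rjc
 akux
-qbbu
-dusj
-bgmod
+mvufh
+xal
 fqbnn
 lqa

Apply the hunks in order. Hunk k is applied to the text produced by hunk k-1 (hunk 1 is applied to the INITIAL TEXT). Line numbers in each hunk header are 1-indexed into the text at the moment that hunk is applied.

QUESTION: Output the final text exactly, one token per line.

Hunk 1: at line 3 remove [yfnn,uwxda,txw] add [jhm,uzm] -> 9 lines: nmz ievg rjc akux jhm uzm fqbnn whp ssurs
Hunk 2: at line 7 remove [whp] add [lqa] -> 9 lines: nmz ievg rjc akux jhm uzm fqbnn lqa ssurs
Hunk 3: at line 1 remove [ievg] add [qka,tsqtf] -> 10 lines: nmz qka tsqtf rjc akux jhm uzm fqbnn lqa ssurs
Hunk 4: at line 6 remove [uzm] add [dusj,bgmod] -> 11 lines: nmz qka tsqtf rjc akux jhm dusj bgmod fqbnn lqa ssurs
Hunk 5: at line 5 remove [jhm] add [qbbu] -> 11 lines: nmz qka tsqtf rjc akux qbbu dusj bgmod fqbnn lqa ssurs
Hunk 6: at line 4 remove [qbbu,dusj,bgmod] add [mvufh,xal] -> 10 lines: nmz qka tsqtf rjc akux mvufh xal fqbnn lqa ssurs

Answer: nmz
qka
tsqtf
rjc
akux
mvufh
xal
fqbnn
lqa
ssurs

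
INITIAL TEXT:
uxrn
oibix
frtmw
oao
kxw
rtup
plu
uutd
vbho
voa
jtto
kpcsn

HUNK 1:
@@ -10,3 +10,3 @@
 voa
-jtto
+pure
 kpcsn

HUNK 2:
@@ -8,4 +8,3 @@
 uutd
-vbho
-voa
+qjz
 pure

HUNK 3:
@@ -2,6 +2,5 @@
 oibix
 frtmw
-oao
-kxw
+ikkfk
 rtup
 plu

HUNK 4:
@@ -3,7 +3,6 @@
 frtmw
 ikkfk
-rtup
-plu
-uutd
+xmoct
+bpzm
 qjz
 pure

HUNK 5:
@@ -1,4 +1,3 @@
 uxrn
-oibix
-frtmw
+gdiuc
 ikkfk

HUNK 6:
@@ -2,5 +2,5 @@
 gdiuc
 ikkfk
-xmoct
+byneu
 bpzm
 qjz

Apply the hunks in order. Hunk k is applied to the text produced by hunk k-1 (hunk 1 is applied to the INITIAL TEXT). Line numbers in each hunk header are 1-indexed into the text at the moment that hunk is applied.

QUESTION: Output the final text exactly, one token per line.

Hunk 1: at line 10 remove [jtto] add [pure] -> 12 lines: uxrn oibix frtmw oao kxw rtup plu uutd vbho voa pure kpcsn
Hunk 2: at line 8 remove [vbho,voa] add [qjz] -> 11 lines: uxrn oibix frtmw oao kxw rtup plu uutd qjz pure kpcsn
Hunk 3: at line 2 remove [oao,kxw] add [ikkfk] -> 10 lines: uxrn oibix frtmw ikkfk rtup plu uutd qjz pure kpcsn
Hunk 4: at line 3 remove [rtup,plu,uutd] add [xmoct,bpzm] -> 9 lines: uxrn oibix frtmw ikkfk xmoct bpzm qjz pure kpcsn
Hunk 5: at line 1 remove [oibix,frtmw] add [gdiuc] -> 8 lines: uxrn gdiuc ikkfk xmoct bpzm qjz pure kpcsn
Hunk 6: at line 2 remove [xmoct] add [byneu] -> 8 lines: uxrn gdiuc ikkfk byneu bpzm qjz pure kpcsn

Answer: uxrn
gdiuc
ikkfk
byneu
bpzm
qjz
pure
kpcsn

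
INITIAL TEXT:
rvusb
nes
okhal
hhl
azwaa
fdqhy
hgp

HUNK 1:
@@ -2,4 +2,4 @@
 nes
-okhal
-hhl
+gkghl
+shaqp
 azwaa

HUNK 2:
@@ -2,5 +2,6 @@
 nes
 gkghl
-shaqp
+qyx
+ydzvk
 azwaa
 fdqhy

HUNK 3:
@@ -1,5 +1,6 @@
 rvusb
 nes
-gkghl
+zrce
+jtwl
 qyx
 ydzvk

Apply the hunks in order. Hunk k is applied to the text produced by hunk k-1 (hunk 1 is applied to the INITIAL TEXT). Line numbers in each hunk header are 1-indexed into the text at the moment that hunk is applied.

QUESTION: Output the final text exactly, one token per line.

Answer: rvusb
nes
zrce
jtwl
qyx
ydzvk
azwaa
fdqhy
hgp

Derivation:
Hunk 1: at line 2 remove [okhal,hhl] add [gkghl,shaqp] -> 7 lines: rvusb nes gkghl shaqp azwaa fdqhy hgp
Hunk 2: at line 2 remove [shaqp] add [qyx,ydzvk] -> 8 lines: rvusb nes gkghl qyx ydzvk azwaa fdqhy hgp
Hunk 3: at line 1 remove [gkghl] add [zrce,jtwl] -> 9 lines: rvusb nes zrce jtwl qyx ydzvk azwaa fdqhy hgp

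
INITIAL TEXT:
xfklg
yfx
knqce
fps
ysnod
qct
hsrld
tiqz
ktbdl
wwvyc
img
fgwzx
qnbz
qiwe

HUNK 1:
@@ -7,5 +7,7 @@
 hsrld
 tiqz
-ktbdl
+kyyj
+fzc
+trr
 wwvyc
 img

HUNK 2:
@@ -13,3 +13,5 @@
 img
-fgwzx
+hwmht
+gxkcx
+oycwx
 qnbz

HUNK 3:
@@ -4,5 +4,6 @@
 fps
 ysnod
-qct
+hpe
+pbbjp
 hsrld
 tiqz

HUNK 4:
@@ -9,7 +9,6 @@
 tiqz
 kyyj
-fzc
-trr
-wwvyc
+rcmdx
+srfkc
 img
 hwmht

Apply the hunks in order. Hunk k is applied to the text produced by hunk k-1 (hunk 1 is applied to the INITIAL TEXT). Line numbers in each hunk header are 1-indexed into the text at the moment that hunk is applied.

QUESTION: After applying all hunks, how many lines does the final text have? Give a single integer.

Hunk 1: at line 7 remove [ktbdl] add [kyyj,fzc,trr] -> 16 lines: xfklg yfx knqce fps ysnod qct hsrld tiqz kyyj fzc trr wwvyc img fgwzx qnbz qiwe
Hunk 2: at line 13 remove [fgwzx] add [hwmht,gxkcx,oycwx] -> 18 lines: xfklg yfx knqce fps ysnod qct hsrld tiqz kyyj fzc trr wwvyc img hwmht gxkcx oycwx qnbz qiwe
Hunk 3: at line 4 remove [qct] add [hpe,pbbjp] -> 19 lines: xfklg yfx knqce fps ysnod hpe pbbjp hsrld tiqz kyyj fzc trr wwvyc img hwmht gxkcx oycwx qnbz qiwe
Hunk 4: at line 9 remove [fzc,trr,wwvyc] add [rcmdx,srfkc] -> 18 lines: xfklg yfx knqce fps ysnod hpe pbbjp hsrld tiqz kyyj rcmdx srfkc img hwmht gxkcx oycwx qnbz qiwe
Final line count: 18

Answer: 18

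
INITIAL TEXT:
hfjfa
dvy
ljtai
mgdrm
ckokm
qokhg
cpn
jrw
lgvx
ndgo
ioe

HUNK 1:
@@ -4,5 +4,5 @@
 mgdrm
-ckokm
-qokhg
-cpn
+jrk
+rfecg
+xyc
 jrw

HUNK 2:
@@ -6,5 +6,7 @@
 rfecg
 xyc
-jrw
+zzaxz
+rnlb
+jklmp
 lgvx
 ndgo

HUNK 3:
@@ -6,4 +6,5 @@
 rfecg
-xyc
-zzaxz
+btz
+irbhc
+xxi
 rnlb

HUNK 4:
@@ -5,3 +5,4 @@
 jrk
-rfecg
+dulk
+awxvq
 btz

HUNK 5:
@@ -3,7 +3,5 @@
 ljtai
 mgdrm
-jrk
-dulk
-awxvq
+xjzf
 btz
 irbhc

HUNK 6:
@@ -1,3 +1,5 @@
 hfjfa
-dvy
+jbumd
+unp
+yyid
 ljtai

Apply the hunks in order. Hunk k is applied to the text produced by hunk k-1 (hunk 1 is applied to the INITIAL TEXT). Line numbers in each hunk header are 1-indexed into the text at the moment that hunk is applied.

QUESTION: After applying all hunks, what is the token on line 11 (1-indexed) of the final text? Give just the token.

Answer: rnlb

Derivation:
Hunk 1: at line 4 remove [ckokm,qokhg,cpn] add [jrk,rfecg,xyc] -> 11 lines: hfjfa dvy ljtai mgdrm jrk rfecg xyc jrw lgvx ndgo ioe
Hunk 2: at line 6 remove [jrw] add [zzaxz,rnlb,jklmp] -> 13 lines: hfjfa dvy ljtai mgdrm jrk rfecg xyc zzaxz rnlb jklmp lgvx ndgo ioe
Hunk 3: at line 6 remove [xyc,zzaxz] add [btz,irbhc,xxi] -> 14 lines: hfjfa dvy ljtai mgdrm jrk rfecg btz irbhc xxi rnlb jklmp lgvx ndgo ioe
Hunk 4: at line 5 remove [rfecg] add [dulk,awxvq] -> 15 lines: hfjfa dvy ljtai mgdrm jrk dulk awxvq btz irbhc xxi rnlb jklmp lgvx ndgo ioe
Hunk 5: at line 3 remove [jrk,dulk,awxvq] add [xjzf] -> 13 lines: hfjfa dvy ljtai mgdrm xjzf btz irbhc xxi rnlb jklmp lgvx ndgo ioe
Hunk 6: at line 1 remove [dvy] add [jbumd,unp,yyid] -> 15 lines: hfjfa jbumd unp yyid ljtai mgdrm xjzf btz irbhc xxi rnlb jklmp lgvx ndgo ioe
Final line 11: rnlb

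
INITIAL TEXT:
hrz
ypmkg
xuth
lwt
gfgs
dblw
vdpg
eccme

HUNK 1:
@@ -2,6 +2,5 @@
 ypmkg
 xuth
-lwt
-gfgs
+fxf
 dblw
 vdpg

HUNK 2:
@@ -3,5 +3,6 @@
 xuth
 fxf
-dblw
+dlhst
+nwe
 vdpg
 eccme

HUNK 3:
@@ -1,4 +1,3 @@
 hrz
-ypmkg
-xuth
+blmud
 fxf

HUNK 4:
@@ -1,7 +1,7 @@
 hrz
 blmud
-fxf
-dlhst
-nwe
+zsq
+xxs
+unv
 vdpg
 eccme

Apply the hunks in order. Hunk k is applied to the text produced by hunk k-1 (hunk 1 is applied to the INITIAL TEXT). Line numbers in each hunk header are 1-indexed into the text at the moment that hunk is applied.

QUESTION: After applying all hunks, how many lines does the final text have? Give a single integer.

Hunk 1: at line 2 remove [lwt,gfgs] add [fxf] -> 7 lines: hrz ypmkg xuth fxf dblw vdpg eccme
Hunk 2: at line 3 remove [dblw] add [dlhst,nwe] -> 8 lines: hrz ypmkg xuth fxf dlhst nwe vdpg eccme
Hunk 3: at line 1 remove [ypmkg,xuth] add [blmud] -> 7 lines: hrz blmud fxf dlhst nwe vdpg eccme
Hunk 4: at line 1 remove [fxf,dlhst,nwe] add [zsq,xxs,unv] -> 7 lines: hrz blmud zsq xxs unv vdpg eccme
Final line count: 7

Answer: 7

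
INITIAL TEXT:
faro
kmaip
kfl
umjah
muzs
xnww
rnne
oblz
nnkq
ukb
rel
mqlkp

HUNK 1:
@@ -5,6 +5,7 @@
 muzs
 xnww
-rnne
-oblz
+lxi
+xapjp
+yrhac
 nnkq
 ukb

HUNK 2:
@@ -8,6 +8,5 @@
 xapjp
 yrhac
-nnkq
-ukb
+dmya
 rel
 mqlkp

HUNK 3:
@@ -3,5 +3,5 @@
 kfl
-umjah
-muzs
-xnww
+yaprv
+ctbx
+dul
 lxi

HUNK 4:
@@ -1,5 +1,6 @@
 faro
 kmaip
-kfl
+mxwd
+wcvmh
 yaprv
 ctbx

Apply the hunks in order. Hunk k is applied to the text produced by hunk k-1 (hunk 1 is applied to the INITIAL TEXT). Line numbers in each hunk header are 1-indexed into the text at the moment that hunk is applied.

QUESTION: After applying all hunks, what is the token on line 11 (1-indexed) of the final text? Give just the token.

Hunk 1: at line 5 remove [rnne,oblz] add [lxi,xapjp,yrhac] -> 13 lines: faro kmaip kfl umjah muzs xnww lxi xapjp yrhac nnkq ukb rel mqlkp
Hunk 2: at line 8 remove [nnkq,ukb] add [dmya] -> 12 lines: faro kmaip kfl umjah muzs xnww lxi xapjp yrhac dmya rel mqlkp
Hunk 3: at line 3 remove [umjah,muzs,xnww] add [yaprv,ctbx,dul] -> 12 lines: faro kmaip kfl yaprv ctbx dul lxi xapjp yrhac dmya rel mqlkp
Hunk 4: at line 1 remove [kfl] add [mxwd,wcvmh] -> 13 lines: faro kmaip mxwd wcvmh yaprv ctbx dul lxi xapjp yrhac dmya rel mqlkp
Final line 11: dmya

Answer: dmya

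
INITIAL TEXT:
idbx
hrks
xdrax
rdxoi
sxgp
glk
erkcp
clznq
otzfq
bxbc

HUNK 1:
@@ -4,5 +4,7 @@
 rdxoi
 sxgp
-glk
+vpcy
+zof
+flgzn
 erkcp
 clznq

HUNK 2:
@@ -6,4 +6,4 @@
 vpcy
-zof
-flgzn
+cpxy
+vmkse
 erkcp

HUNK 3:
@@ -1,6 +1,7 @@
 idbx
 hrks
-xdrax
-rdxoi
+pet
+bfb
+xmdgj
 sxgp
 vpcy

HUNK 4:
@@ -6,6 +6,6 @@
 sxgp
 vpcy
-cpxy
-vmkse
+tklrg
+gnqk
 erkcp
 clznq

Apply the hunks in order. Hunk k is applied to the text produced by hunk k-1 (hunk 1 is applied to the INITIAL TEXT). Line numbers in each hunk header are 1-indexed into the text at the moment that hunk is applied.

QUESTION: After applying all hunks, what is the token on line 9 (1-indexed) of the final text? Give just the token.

Hunk 1: at line 4 remove [glk] add [vpcy,zof,flgzn] -> 12 lines: idbx hrks xdrax rdxoi sxgp vpcy zof flgzn erkcp clznq otzfq bxbc
Hunk 2: at line 6 remove [zof,flgzn] add [cpxy,vmkse] -> 12 lines: idbx hrks xdrax rdxoi sxgp vpcy cpxy vmkse erkcp clznq otzfq bxbc
Hunk 3: at line 1 remove [xdrax,rdxoi] add [pet,bfb,xmdgj] -> 13 lines: idbx hrks pet bfb xmdgj sxgp vpcy cpxy vmkse erkcp clznq otzfq bxbc
Hunk 4: at line 6 remove [cpxy,vmkse] add [tklrg,gnqk] -> 13 lines: idbx hrks pet bfb xmdgj sxgp vpcy tklrg gnqk erkcp clznq otzfq bxbc
Final line 9: gnqk

Answer: gnqk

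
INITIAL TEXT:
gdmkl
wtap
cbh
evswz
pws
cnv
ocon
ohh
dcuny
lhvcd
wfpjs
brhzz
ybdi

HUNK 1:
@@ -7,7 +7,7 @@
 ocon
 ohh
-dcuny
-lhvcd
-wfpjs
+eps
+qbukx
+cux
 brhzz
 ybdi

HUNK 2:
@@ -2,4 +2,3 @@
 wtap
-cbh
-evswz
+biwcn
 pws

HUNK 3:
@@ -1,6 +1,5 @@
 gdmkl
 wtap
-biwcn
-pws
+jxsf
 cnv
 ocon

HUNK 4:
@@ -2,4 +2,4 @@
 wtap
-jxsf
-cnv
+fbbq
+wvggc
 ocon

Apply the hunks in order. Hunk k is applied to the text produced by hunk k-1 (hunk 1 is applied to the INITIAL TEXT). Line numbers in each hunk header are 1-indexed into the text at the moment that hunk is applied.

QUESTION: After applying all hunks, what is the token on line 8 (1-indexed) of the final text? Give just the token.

Answer: qbukx

Derivation:
Hunk 1: at line 7 remove [dcuny,lhvcd,wfpjs] add [eps,qbukx,cux] -> 13 lines: gdmkl wtap cbh evswz pws cnv ocon ohh eps qbukx cux brhzz ybdi
Hunk 2: at line 2 remove [cbh,evswz] add [biwcn] -> 12 lines: gdmkl wtap biwcn pws cnv ocon ohh eps qbukx cux brhzz ybdi
Hunk 3: at line 1 remove [biwcn,pws] add [jxsf] -> 11 lines: gdmkl wtap jxsf cnv ocon ohh eps qbukx cux brhzz ybdi
Hunk 4: at line 2 remove [jxsf,cnv] add [fbbq,wvggc] -> 11 lines: gdmkl wtap fbbq wvggc ocon ohh eps qbukx cux brhzz ybdi
Final line 8: qbukx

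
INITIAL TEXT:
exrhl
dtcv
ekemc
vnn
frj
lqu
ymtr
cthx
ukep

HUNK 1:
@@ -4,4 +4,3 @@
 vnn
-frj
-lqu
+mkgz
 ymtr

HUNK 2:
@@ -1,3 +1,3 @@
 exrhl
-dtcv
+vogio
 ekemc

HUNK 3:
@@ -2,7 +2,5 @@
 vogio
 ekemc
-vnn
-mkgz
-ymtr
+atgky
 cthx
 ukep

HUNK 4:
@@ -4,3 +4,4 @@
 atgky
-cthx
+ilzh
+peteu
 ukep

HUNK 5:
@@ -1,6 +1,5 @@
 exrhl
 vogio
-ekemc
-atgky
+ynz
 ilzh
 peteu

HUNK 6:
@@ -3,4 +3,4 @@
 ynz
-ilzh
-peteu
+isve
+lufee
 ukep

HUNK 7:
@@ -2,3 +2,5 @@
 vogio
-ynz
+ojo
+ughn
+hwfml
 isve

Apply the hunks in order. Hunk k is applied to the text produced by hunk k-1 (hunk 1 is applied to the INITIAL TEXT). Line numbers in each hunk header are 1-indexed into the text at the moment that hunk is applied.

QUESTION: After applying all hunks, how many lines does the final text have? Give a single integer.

Answer: 8

Derivation:
Hunk 1: at line 4 remove [frj,lqu] add [mkgz] -> 8 lines: exrhl dtcv ekemc vnn mkgz ymtr cthx ukep
Hunk 2: at line 1 remove [dtcv] add [vogio] -> 8 lines: exrhl vogio ekemc vnn mkgz ymtr cthx ukep
Hunk 3: at line 2 remove [vnn,mkgz,ymtr] add [atgky] -> 6 lines: exrhl vogio ekemc atgky cthx ukep
Hunk 4: at line 4 remove [cthx] add [ilzh,peteu] -> 7 lines: exrhl vogio ekemc atgky ilzh peteu ukep
Hunk 5: at line 1 remove [ekemc,atgky] add [ynz] -> 6 lines: exrhl vogio ynz ilzh peteu ukep
Hunk 6: at line 3 remove [ilzh,peteu] add [isve,lufee] -> 6 lines: exrhl vogio ynz isve lufee ukep
Hunk 7: at line 2 remove [ynz] add [ojo,ughn,hwfml] -> 8 lines: exrhl vogio ojo ughn hwfml isve lufee ukep
Final line count: 8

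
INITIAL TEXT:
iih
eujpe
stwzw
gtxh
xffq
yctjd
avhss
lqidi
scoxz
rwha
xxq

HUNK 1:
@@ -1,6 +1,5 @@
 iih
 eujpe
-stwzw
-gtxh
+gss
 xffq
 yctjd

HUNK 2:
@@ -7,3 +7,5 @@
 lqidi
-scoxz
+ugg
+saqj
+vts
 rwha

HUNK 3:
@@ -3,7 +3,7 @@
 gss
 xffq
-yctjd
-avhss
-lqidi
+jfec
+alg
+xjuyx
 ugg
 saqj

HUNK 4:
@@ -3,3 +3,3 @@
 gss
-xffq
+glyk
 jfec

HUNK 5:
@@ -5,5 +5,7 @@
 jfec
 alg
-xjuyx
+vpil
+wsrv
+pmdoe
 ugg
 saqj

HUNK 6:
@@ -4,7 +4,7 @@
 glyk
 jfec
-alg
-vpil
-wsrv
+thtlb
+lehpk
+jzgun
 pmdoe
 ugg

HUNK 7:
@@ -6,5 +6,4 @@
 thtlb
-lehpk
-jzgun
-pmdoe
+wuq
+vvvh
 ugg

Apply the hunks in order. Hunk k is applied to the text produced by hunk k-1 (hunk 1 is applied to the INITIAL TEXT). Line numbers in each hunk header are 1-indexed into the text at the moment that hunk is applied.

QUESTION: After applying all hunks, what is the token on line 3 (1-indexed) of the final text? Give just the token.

Answer: gss

Derivation:
Hunk 1: at line 1 remove [stwzw,gtxh] add [gss] -> 10 lines: iih eujpe gss xffq yctjd avhss lqidi scoxz rwha xxq
Hunk 2: at line 7 remove [scoxz] add [ugg,saqj,vts] -> 12 lines: iih eujpe gss xffq yctjd avhss lqidi ugg saqj vts rwha xxq
Hunk 3: at line 3 remove [yctjd,avhss,lqidi] add [jfec,alg,xjuyx] -> 12 lines: iih eujpe gss xffq jfec alg xjuyx ugg saqj vts rwha xxq
Hunk 4: at line 3 remove [xffq] add [glyk] -> 12 lines: iih eujpe gss glyk jfec alg xjuyx ugg saqj vts rwha xxq
Hunk 5: at line 5 remove [xjuyx] add [vpil,wsrv,pmdoe] -> 14 lines: iih eujpe gss glyk jfec alg vpil wsrv pmdoe ugg saqj vts rwha xxq
Hunk 6: at line 4 remove [alg,vpil,wsrv] add [thtlb,lehpk,jzgun] -> 14 lines: iih eujpe gss glyk jfec thtlb lehpk jzgun pmdoe ugg saqj vts rwha xxq
Hunk 7: at line 6 remove [lehpk,jzgun,pmdoe] add [wuq,vvvh] -> 13 lines: iih eujpe gss glyk jfec thtlb wuq vvvh ugg saqj vts rwha xxq
Final line 3: gss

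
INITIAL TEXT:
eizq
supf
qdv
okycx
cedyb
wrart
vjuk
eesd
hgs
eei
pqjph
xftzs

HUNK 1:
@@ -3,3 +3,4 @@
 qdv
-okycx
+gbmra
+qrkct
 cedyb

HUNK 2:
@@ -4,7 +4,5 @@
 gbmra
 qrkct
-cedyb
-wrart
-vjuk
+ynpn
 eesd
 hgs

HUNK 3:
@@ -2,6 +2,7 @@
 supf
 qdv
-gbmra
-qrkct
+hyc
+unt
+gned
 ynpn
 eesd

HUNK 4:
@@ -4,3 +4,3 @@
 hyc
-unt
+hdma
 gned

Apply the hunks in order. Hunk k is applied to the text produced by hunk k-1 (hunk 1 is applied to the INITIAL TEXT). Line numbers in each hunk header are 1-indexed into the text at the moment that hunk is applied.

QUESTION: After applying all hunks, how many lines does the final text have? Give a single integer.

Hunk 1: at line 3 remove [okycx] add [gbmra,qrkct] -> 13 lines: eizq supf qdv gbmra qrkct cedyb wrart vjuk eesd hgs eei pqjph xftzs
Hunk 2: at line 4 remove [cedyb,wrart,vjuk] add [ynpn] -> 11 lines: eizq supf qdv gbmra qrkct ynpn eesd hgs eei pqjph xftzs
Hunk 3: at line 2 remove [gbmra,qrkct] add [hyc,unt,gned] -> 12 lines: eizq supf qdv hyc unt gned ynpn eesd hgs eei pqjph xftzs
Hunk 4: at line 4 remove [unt] add [hdma] -> 12 lines: eizq supf qdv hyc hdma gned ynpn eesd hgs eei pqjph xftzs
Final line count: 12

Answer: 12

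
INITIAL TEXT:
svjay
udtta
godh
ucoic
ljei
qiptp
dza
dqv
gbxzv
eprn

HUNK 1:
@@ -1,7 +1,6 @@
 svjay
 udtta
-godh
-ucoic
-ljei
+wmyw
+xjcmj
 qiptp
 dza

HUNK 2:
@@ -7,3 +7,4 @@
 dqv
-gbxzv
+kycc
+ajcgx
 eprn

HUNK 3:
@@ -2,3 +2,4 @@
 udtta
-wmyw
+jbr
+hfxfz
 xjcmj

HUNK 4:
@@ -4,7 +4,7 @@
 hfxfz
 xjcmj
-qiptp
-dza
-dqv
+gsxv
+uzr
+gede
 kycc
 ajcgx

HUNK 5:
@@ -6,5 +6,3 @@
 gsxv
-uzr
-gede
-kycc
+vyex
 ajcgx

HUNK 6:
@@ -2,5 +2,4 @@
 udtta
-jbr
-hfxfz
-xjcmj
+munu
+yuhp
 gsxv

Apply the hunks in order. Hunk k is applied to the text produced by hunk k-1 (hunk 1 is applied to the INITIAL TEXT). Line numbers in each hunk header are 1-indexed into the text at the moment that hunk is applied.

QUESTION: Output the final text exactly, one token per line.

Hunk 1: at line 1 remove [godh,ucoic,ljei] add [wmyw,xjcmj] -> 9 lines: svjay udtta wmyw xjcmj qiptp dza dqv gbxzv eprn
Hunk 2: at line 7 remove [gbxzv] add [kycc,ajcgx] -> 10 lines: svjay udtta wmyw xjcmj qiptp dza dqv kycc ajcgx eprn
Hunk 3: at line 2 remove [wmyw] add [jbr,hfxfz] -> 11 lines: svjay udtta jbr hfxfz xjcmj qiptp dza dqv kycc ajcgx eprn
Hunk 4: at line 4 remove [qiptp,dza,dqv] add [gsxv,uzr,gede] -> 11 lines: svjay udtta jbr hfxfz xjcmj gsxv uzr gede kycc ajcgx eprn
Hunk 5: at line 6 remove [uzr,gede,kycc] add [vyex] -> 9 lines: svjay udtta jbr hfxfz xjcmj gsxv vyex ajcgx eprn
Hunk 6: at line 2 remove [jbr,hfxfz,xjcmj] add [munu,yuhp] -> 8 lines: svjay udtta munu yuhp gsxv vyex ajcgx eprn

Answer: svjay
udtta
munu
yuhp
gsxv
vyex
ajcgx
eprn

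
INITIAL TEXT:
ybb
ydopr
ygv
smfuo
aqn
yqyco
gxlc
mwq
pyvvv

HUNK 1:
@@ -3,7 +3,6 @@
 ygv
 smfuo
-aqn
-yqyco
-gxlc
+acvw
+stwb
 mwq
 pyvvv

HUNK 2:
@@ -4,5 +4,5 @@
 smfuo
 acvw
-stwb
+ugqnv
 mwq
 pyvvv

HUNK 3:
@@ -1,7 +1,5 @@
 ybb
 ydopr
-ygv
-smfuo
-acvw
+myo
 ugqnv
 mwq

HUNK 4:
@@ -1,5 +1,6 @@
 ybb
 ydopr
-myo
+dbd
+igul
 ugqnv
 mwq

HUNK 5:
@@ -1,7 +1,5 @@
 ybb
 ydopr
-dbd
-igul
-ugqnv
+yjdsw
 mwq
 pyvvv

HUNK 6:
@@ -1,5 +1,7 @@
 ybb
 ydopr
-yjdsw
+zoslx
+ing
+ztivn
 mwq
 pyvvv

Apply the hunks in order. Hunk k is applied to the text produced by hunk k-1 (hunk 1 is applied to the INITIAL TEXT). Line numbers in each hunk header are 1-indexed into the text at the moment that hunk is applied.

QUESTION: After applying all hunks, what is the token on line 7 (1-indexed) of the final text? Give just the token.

Hunk 1: at line 3 remove [aqn,yqyco,gxlc] add [acvw,stwb] -> 8 lines: ybb ydopr ygv smfuo acvw stwb mwq pyvvv
Hunk 2: at line 4 remove [stwb] add [ugqnv] -> 8 lines: ybb ydopr ygv smfuo acvw ugqnv mwq pyvvv
Hunk 3: at line 1 remove [ygv,smfuo,acvw] add [myo] -> 6 lines: ybb ydopr myo ugqnv mwq pyvvv
Hunk 4: at line 1 remove [myo] add [dbd,igul] -> 7 lines: ybb ydopr dbd igul ugqnv mwq pyvvv
Hunk 5: at line 1 remove [dbd,igul,ugqnv] add [yjdsw] -> 5 lines: ybb ydopr yjdsw mwq pyvvv
Hunk 6: at line 1 remove [yjdsw] add [zoslx,ing,ztivn] -> 7 lines: ybb ydopr zoslx ing ztivn mwq pyvvv
Final line 7: pyvvv

Answer: pyvvv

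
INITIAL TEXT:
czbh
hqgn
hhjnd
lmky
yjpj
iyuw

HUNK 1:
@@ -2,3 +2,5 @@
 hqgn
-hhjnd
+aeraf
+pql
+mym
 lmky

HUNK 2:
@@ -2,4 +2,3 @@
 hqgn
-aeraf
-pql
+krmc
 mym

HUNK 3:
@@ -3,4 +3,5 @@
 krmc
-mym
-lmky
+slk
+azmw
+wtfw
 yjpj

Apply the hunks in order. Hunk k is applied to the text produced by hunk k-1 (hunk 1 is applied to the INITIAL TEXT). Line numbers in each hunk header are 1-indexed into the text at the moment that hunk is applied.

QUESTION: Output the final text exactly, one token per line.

Hunk 1: at line 2 remove [hhjnd] add [aeraf,pql,mym] -> 8 lines: czbh hqgn aeraf pql mym lmky yjpj iyuw
Hunk 2: at line 2 remove [aeraf,pql] add [krmc] -> 7 lines: czbh hqgn krmc mym lmky yjpj iyuw
Hunk 3: at line 3 remove [mym,lmky] add [slk,azmw,wtfw] -> 8 lines: czbh hqgn krmc slk azmw wtfw yjpj iyuw

Answer: czbh
hqgn
krmc
slk
azmw
wtfw
yjpj
iyuw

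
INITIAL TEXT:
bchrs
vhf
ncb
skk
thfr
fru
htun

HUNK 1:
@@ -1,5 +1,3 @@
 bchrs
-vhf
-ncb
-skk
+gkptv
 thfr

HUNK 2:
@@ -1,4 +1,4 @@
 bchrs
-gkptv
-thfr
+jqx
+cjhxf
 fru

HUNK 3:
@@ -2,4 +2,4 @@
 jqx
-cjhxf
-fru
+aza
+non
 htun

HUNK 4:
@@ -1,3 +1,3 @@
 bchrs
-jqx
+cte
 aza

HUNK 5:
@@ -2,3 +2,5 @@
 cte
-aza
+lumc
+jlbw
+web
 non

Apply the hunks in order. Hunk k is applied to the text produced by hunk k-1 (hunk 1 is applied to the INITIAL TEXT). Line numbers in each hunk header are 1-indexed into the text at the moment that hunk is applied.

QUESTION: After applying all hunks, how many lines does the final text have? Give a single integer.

Answer: 7

Derivation:
Hunk 1: at line 1 remove [vhf,ncb,skk] add [gkptv] -> 5 lines: bchrs gkptv thfr fru htun
Hunk 2: at line 1 remove [gkptv,thfr] add [jqx,cjhxf] -> 5 lines: bchrs jqx cjhxf fru htun
Hunk 3: at line 2 remove [cjhxf,fru] add [aza,non] -> 5 lines: bchrs jqx aza non htun
Hunk 4: at line 1 remove [jqx] add [cte] -> 5 lines: bchrs cte aza non htun
Hunk 5: at line 2 remove [aza] add [lumc,jlbw,web] -> 7 lines: bchrs cte lumc jlbw web non htun
Final line count: 7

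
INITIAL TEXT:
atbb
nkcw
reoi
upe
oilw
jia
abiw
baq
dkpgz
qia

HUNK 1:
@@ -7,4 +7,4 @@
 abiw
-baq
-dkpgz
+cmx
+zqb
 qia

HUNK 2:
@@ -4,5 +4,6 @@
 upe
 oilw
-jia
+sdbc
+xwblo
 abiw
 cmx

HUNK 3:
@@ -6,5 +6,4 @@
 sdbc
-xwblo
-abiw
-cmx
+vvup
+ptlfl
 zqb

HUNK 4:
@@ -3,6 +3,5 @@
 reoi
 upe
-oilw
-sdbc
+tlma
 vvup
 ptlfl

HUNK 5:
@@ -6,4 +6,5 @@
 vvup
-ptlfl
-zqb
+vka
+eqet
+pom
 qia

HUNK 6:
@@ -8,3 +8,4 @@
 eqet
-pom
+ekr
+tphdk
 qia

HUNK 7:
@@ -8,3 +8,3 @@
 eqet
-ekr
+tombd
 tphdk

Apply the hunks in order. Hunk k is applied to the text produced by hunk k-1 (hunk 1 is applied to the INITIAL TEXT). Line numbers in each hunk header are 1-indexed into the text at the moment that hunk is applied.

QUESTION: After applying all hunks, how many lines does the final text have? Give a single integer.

Hunk 1: at line 7 remove [baq,dkpgz] add [cmx,zqb] -> 10 lines: atbb nkcw reoi upe oilw jia abiw cmx zqb qia
Hunk 2: at line 4 remove [jia] add [sdbc,xwblo] -> 11 lines: atbb nkcw reoi upe oilw sdbc xwblo abiw cmx zqb qia
Hunk 3: at line 6 remove [xwblo,abiw,cmx] add [vvup,ptlfl] -> 10 lines: atbb nkcw reoi upe oilw sdbc vvup ptlfl zqb qia
Hunk 4: at line 3 remove [oilw,sdbc] add [tlma] -> 9 lines: atbb nkcw reoi upe tlma vvup ptlfl zqb qia
Hunk 5: at line 6 remove [ptlfl,zqb] add [vka,eqet,pom] -> 10 lines: atbb nkcw reoi upe tlma vvup vka eqet pom qia
Hunk 6: at line 8 remove [pom] add [ekr,tphdk] -> 11 lines: atbb nkcw reoi upe tlma vvup vka eqet ekr tphdk qia
Hunk 7: at line 8 remove [ekr] add [tombd] -> 11 lines: atbb nkcw reoi upe tlma vvup vka eqet tombd tphdk qia
Final line count: 11

Answer: 11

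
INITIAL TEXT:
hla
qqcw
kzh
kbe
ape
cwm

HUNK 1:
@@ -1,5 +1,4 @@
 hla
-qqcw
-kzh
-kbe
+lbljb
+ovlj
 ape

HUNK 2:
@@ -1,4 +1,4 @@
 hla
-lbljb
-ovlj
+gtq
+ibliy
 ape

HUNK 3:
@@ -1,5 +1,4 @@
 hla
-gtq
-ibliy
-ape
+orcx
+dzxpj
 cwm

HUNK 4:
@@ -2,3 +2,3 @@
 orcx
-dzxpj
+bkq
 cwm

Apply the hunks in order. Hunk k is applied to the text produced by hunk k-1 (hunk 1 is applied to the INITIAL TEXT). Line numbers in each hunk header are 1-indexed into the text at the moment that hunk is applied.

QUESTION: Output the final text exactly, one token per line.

Answer: hla
orcx
bkq
cwm

Derivation:
Hunk 1: at line 1 remove [qqcw,kzh,kbe] add [lbljb,ovlj] -> 5 lines: hla lbljb ovlj ape cwm
Hunk 2: at line 1 remove [lbljb,ovlj] add [gtq,ibliy] -> 5 lines: hla gtq ibliy ape cwm
Hunk 3: at line 1 remove [gtq,ibliy,ape] add [orcx,dzxpj] -> 4 lines: hla orcx dzxpj cwm
Hunk 4: at line 2 remove [dzxpj] add [bkq] -> 4 lines: hla orcx bkq cwm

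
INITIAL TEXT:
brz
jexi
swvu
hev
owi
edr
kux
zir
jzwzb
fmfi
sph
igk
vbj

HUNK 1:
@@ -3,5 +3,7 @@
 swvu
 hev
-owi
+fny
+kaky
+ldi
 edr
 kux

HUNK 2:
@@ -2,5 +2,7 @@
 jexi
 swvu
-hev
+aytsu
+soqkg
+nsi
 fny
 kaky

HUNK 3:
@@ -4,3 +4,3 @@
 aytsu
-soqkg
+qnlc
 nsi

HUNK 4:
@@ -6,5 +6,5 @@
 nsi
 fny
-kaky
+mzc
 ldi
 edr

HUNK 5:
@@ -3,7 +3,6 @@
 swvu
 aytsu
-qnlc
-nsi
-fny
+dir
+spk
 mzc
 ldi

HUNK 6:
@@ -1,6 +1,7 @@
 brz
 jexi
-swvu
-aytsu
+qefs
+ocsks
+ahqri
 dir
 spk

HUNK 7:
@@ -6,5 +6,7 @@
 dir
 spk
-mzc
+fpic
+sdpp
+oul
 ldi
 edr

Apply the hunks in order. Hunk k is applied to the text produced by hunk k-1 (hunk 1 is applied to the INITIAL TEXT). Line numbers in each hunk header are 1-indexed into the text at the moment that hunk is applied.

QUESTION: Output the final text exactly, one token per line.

Answer: brz
jexi
qefs
ocsks
ahqri
dir
spk
fpic
sdpp
oul
ldi
edr
kux
zir
jzwzb
fmfi
sph
igk
vbj

Derivation:
Hunk 1: at line 3 remove [owi] add [fny,kaky,ldi] -> 15 lines: brz jexi swvu hev fny kaky ldi edr kux zir jzwzb fmfi sph igk vbj
Hunk 2: at line 2 remove [hev] add [aytsu,soqkg,nsi] -> 17 lines: brz jexi swvu aytsu soqkg nsi fny kaky ldi edr kux zir jzwzb fmfi sph igk vbj
Hunk 3: at line 4 remove [soqkg] add [qnlc] -> 17 lines: brz jexi swvu aytsu qnlc nsi fny kaky ldi edr kux zir jzwzb fmfi sph igk vbj
Hunk 4: at line 6 remove [kaky] add [mzc] -> 17 lines: brz jexi swvu aytsu qnlc nsi fny mzc ldi edr kux zir jzwzb fmfi sph igk vbj
Hunk 5: at line 3 remove [qnlc,nsi,fny] add [dir,spk] -> 16 lines: brz jexi swvu aytsu dir spk mzc ldi edr kux zir jzwzb fmfi sph igk vbj
Hunk 6: at line 1 remove [swvu,aytsu] add [qefs,ocsks,ahqri] -> 17 lines: brz jexi qefs ocsks ahqri dir spk mzc ldi edr kux zir jzwzb fmfi sph igk vbj
Hunk 7: at line 6 remove [mzc] add [fpic,sdpp,oul] -> 19 lines: brz jexi qefs ocsks ahqri dir spk fpic sdpp oul ldi edr kux zir jzwzb fmfi sph igk vbj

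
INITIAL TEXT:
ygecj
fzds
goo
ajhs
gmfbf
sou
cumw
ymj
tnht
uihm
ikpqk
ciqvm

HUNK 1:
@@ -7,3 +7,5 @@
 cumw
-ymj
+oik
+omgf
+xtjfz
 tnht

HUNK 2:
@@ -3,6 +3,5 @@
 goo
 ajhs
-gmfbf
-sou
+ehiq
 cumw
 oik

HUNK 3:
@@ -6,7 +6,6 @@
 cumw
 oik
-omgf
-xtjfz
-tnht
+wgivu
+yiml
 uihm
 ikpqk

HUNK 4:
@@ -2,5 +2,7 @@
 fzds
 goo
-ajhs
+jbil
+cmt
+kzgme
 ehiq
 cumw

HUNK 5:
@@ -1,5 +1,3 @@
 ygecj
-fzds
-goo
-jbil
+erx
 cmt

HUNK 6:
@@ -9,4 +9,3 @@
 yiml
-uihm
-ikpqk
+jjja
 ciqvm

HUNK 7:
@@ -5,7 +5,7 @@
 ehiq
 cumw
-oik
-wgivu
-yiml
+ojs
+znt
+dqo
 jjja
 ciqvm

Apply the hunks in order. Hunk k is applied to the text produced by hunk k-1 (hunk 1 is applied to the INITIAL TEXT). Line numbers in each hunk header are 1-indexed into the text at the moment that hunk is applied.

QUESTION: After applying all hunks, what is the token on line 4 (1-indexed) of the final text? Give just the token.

Answer: kzgme

Derivation:
Hunk 1: at line 7 remove [ymj] add [oik,omgf,xtjfz] -> 14 lines: ygecj fzds goo ajhs gmfbf sou cumw oik omgf xtjfz tnht uihm ikpqk ciqvm
Hunk 2: at line 3 remove [gmfbf,sou] add [ehiq] -> 13 lines: ygecj fzds goo ajhs ehiq cumw oik omgf xtjfz tnht uihm ikpqk ciqvm
Hunk 3: at line 6 remove [omgf,xtjfz,tnht] add [wgivu,yiml] -> 12 lines: ygecj fzds goo ajhs ehiq cumw oik wgivu yiml uihm ikpqk ciqvm
Hunk 4: at line 2 remove [ajhs] add [jbil,cmt,kzgme] -> 14 lines: ygecj fzds goo jbil cmt kzgme ehiq cumw oik wgivu yiml uihm ikpqk ciqvm
Hunk 5: at line 1 remove [fzds,goo,jbil] add [erx] -> 12 lines: ygecj erx cmt kzgme ehiq cumw oik wgivu yiml uihm ikpqk ciqvm
Hunk 6: at line 9 remove [uihm,ikpqk] add [jjja] -> 11 lines: ygecj erx cmt kzgme ehiq cumw oik wgivu yiml jjja ciqvm
Hunk 7: at line 5 remove [oik,wgivu,yiml] add [ojs,znt,dqo] -> 11 lines: ygecj erx cmt kzgme ehiq cumw ojs znt dqo jjja ciqvm
Final line 4: kzgme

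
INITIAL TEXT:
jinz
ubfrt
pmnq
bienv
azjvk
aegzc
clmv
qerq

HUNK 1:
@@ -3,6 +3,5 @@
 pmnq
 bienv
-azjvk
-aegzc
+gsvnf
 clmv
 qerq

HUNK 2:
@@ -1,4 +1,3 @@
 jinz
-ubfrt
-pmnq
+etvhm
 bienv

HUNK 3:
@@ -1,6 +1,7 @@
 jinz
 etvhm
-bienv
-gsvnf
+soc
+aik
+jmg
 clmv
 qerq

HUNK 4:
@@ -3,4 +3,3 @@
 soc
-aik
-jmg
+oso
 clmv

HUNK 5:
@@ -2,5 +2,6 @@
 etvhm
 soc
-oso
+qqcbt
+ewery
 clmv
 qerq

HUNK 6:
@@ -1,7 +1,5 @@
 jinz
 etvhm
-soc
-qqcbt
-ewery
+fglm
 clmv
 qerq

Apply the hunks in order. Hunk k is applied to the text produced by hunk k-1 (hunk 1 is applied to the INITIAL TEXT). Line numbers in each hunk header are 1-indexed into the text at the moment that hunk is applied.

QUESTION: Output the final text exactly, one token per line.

Answer: jinz
etvhm
fglm
clmv
qerq

Derivation:
Hunk 1: at line 3 remove [azjvk,aegzc] add [gsvnf] -> 7 lines: jinz ubfrt pmnq bienv gsvnf clmv qerq
Hunk 2: at line 1 remove [ubfrt,pmnq] add [etvhm] -> 6 lines: jinz etvhm bienv gsvnf clmv qerq
Hunk 3: at line 1 remove [bienv,gsvnf] add [soc,aik,jmg] -> 7 lines: jinz etvhm soc aik jmg clmv qerq
Hunk 4: at line 3 remove [aik,jmg] add [oso] -> 6 lines: jinz etvhm soc oso clmv qerq
Hunk 5: at line 2 remove [oso] add [qqcbt,ewery] -> 7 lines: jinz etvhm soc qqcbt ewery clmv qerq
Hunk 6: at line 1 remove [soc,qqcbt,ewery] add [fglm] -> 5 lines: jinz etvhm fglm clmv qerq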